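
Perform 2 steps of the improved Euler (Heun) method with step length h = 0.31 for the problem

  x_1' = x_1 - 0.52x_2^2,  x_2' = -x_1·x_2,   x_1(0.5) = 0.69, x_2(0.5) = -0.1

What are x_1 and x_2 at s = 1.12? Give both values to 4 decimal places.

1.2696, -0.0564

Heun on (x_1,x_2): k1 = f(s_n, state_n); k2 = f(s_n + h, state_n + h·k1); state_{n+1} = state_n + (h/2)·(k1 + k2).
0.500000: (0.690000, -0.100000)
  k1 = (0.684800, 0.069000)
  predictor → (0.902288, -0.078610)
  k2 = (0.899075, 0.070929)
  → (0.935501, -0.078311)
0.810000: (0.935501, -0.078311)
  k1 = (0.932312, 0.073260)
  predictor → (1.224517, -0.055600)
  k2 = (1.222910, 0.068084)
  → (1.269560, -0.056403)
(x_1(1.12), x_2(1.12)) ≈ (1.2696, -0.0564)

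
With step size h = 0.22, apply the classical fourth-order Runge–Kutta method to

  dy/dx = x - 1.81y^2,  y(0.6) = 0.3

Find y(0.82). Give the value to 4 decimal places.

0.4066

RK4: k1 = f(x_n, y_n); k2 = f(x_n + h/2, y_n + (h/2)·k1); k3 = f(x_n + h/2, y_n + (h/2)·k2); k4 = f(x_n + h, y_n + h·k3); y_{n+1} = y_n + (h/6)·(k1 + 2k2 + 2k3 + k4).
x=0.600000, y=0.300000:
  k1 = f(0.600000, 0.300000) = 0.437100
  k2 = f(0.710000, 0.348081) = 0.490700
  k3 = f(0.710000, 0.353977) = 0.483208
  k4 = f(0.820000, 0.406306) = 0.521197
  y ← 0.300000 + (0.22/6)·(k1 + 2k2 + 2k3 + k4) = 0.406557
y(0.82) ≈ 0.4066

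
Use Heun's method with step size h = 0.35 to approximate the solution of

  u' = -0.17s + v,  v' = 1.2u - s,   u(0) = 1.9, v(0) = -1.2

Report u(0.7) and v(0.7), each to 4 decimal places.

1.4818, -0.1042

Heun on (u,v): k1 = f(s_n, state_n); k2 = f(s_n + h, state_n + h·k1); state_{n+1} = state_n + (h/2)·(k1 + k2).
0.000000: (1.900000, -1.200000)
  k1 = (-1.200000, 2.280000)
  predictor → (1.480000, -0.402000)
  k2 = (-0.461500, 1.426000)
  → (1.609237, -0.551450)
0.350000: (1.609237, -0.551450)
  k1 = (-0.610950, 1.581085)
  predictor → (1.395405, 0.001930)
  k2 = (-0.117070, 0.974486)
  → (1.481834, -0.104225)
(u(0.7), v(0.7)) ≈ (1.4818, -0.1042)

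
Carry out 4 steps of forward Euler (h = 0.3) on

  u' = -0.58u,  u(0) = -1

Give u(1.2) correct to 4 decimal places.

Euler: u_{n+1} = u_n + h·f(x_n, u_n).
x=0.000000, u=-1.000000: f=0.580000 → u ← -1.000000 + 0.3·0.580000 = -0.826000
x=0.300000, u=-0.826000: f=0.479080 → u ← -0.826000 + 0.3·0.479080 = -0.682276
x=0.600000, u=-0.682276: f=0.395720 → u ← -0.682276 + 0.3·0.395720 = -0.563560
x=0.900000, u=-0.563560: f=0.326865 → u ← -0.563560 + 0.3·0.326865 = -0.465501
u(1.2) ≈ -0.4655

-0.4655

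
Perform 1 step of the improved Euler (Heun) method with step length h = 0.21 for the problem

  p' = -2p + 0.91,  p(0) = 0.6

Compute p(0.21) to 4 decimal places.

0.5519

Heun: k1 = f(t_n, p_n); k2 = f(t_n + h, p_n + h·k1); p_{n+1} = p_n + (h/2)·(k1 + k2).
t=0.000000, p=0.600000:
  k1 = f(0.000000, 0.600000) = -0.290000
  k2 = f(0.210000, 0.539100) = -0.168200
  p ← 0.600000 + (0.21/2)·(-0.290000 + (-0.168200)) = 0.551889
p(0.21) ≈ 0.5519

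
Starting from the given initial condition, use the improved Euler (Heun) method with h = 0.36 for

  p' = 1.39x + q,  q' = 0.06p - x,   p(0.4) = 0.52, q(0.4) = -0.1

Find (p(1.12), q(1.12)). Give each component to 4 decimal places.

1.0679, -0.6150

Heun on (p,q): k1 = f(x_n, state_n); k2 = f(x_n + h, state_n + h·k1); state_{n+1} = state_n + (h/2)·(k1 + k2).
0.400000: (0.520000, -0.100000)
  k1 = (0.456000, -0.368800)
  predictor → (0.684160, -0.232768)
  k2 = (0.823632, -0.718950)
  → (0.750334, -0.295795)
0.760000: (0.750334, -0.295795)
  k1 = (0.760605, -0.714980)
  predictor → (1.024152, -0.553188)
  k2 = (1.003612, -1.058551)
  → (1.067893, -0.615031)
(p(1.12), q(1.12)) ≈ (1.0679, -0.6150)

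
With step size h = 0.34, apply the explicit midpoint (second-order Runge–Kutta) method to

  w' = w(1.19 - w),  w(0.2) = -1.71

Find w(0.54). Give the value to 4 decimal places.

Midpoint: k1 = f(s_n, w_n); k2 = f(s_n + h/2, w_n + (h/2)·k1); w_{n+1} = w_n + h·k2.
s=0.200000, w=-1.710000:
  k1 = f(0.200000, -1.710000) = -4.959000
  k2 = f(0.370000, -2.553030) = -9.556068
  w ← -1.710000 + 0.34·(-9.556068) = -4.959063
w(0.54) ≈ -4.9591

-4.9591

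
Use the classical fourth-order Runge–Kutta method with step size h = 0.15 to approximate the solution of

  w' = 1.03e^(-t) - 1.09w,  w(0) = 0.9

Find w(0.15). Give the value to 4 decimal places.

0.8963

RK4: k1 = f(t_n, w_n); k2 = f(t_n + h/2, w_n + (h/2)·k1); k3 = f(t_n + h/2, w_n + (h/2)·k2); k4 = f(t_n + h, w_n + h·k3); w_{n+1} = w_n + (h/6)·(k1 + 2k2 + 2k3 + k4).
t=0.000000, w=0.900000:
  k1 = f(0.000000, 0.900000) = 0.049000
  k2 = f(0.075000, 0.903675) = -0.029430
  k3 = f(0.075000, 0.897793) = -0.023018
  k4 = f(0.150000, 0.896547) = -0.090707
  w ← 0.900000 + (0.15/6)·(k1 + 2k2 + 2k3 + k4) = 0.896335
w(0.15) ≈ 0.8963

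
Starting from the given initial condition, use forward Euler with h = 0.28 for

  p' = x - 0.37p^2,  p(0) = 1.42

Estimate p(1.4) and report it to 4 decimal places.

Euler: p_{n+1} = p_n + h·f(x_n, p_n).
x=0.000000, p=1.420000: f=-0.746068 → p ← 1.420000 + 0.28·(-0.746068) = 1.211101
x=0.280000, p=1.211101: f=-0.262703 → p ← 1.211101 + 0.28·(-0.262703) = 1.137544
x=0.560000, p=1.137544: f=0.081218 → p ← 1.137544 + 0.28·0.081218 = 1.160285
x=0.840000, p=1.160285: f=0.341883 → p ← 1.160285 + 0.28·0.341883 = 1.256012
x=1.120000, p=1.256012: f=0.536300 → p ← 1.256012 + 0.28·0.536300 = 1.406176
p(1.4) ≈ 1.4062

1.4062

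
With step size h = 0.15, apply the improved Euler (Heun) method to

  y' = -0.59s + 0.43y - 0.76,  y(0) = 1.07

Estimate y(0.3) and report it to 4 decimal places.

0.9466

Heun: k1 = f(s_n, y_n); k2 = f(s_n + h, y_n + h·k1); y_{n+1} = y_n + (h/2)·(k1 + k2).
s=0.000000, y=1.070000:
  k1 = f(0.000000, 1.070000) = -0.299900
  k2 = f(0.150000, 1.025015) = -0.407744
  y ← 1.070000 + (0.15/2)·(-0.299900 + (-0.407744)) = 1.016927
s=0.150000, y=1.016927:
  k1 = f(0.150000, 1.016927) = -0.411222
  k2 = f(0.300000, 0.955244) = -0.526245
  y ← 1.016927 + (0.15/2)·(-0.411222 + (-0.526245)) = 0.946617
y(0.3) ≈ 0.9466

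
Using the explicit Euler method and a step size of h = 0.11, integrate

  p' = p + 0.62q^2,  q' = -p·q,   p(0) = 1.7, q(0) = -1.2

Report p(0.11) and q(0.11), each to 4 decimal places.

Euler on (p,q): p_{n+1} = p_n + h·p', q_{n+1} = q_n + h·q'.
0.000000: (1.700000, -1.200000); f=(2.592800, 2.040000) → (1.985208, -0.975600)
(p(0.11), q(0.11)) ≈ (1.9852, -0.9756)

1.9852, -0.9756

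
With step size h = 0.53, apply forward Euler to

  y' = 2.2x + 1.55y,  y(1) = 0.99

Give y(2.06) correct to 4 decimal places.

Euler: y_{n+1} = y_n + h·f(x_n, y_n).
x=1.000000, y=0.990000: f=3.734500 → y ← 0.990000 + 0.53·3.734500 = 2.969285
x=1.530000, y=2.969285: f=7.968392 → y ← 2.969285 + 0.53·7.968392 = 7.192533
y(2.06) ≈ 7.1925

7.1925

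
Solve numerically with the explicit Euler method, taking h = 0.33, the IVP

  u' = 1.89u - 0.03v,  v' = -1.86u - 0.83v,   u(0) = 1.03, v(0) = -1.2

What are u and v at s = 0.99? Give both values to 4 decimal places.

Euler on (u,v): u_{n+1} = u_n + h·u', v_{n+1} = v_n + h·v'.
0.000000: (1.030000, -1.200000); f=(1.982700, -0.919800) → (1.684291, -1.503534)
0.330000: (1.684291, -1.503534); f=(3.228416, -1.884848) → (2.749668, -2.125534)
0.660000: (2.749668, -2.125534); f=(5.260639, -3.350190) → (4.485679, -3.231097)
(u(0.99), v(0.99)) ≈ (4.4857, -3.2311)

4.4857, -3.2311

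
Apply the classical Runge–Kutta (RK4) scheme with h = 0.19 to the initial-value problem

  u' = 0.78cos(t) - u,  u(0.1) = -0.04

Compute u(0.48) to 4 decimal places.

0.2067

RK4: k1 = f(t_n, u_n); k2 = f(t_n + h/2, u_n + (h/2)·k1); k3 = f(t_n + h/2, u_n + (h/2)·k2); k4 = f(t_n + h, u_n + h·k3); u_{n+1} = u_n + (h/6)·(k1 + 2k2 + 2k3 + k4).
t=0.100000, u=-0.040000:
  k1 = f(0.100000, -0.040000) = 0.816103
  k2 = f(0.195000, 0.037530) = 0.727687
  k3 = f(0.195000, 0.029130) = 0.736087
  k4 = f(0.290000, 0.099857) = 0.647574
  u ← -0.040000 + (0.19/6)·(k1 + 2k2 + 2k3 + k4) = 0.099055
t=0.290000, u=0.099055:
  k1 = f(0.290000, 0.099055) = 0.648375
  k2 = f(0.385000, 0.160651) = 0.562252
  k3 = f(0.385000, 0.152469) = 0.570433
  k4 = f(0.480000, 0.207438) = 0.484418
  u ← 0.099055 + (0.19/6)·(k1 + 2k2 + 2k3 + k4) = 0.206664
u(0.48) ≈ 0.2067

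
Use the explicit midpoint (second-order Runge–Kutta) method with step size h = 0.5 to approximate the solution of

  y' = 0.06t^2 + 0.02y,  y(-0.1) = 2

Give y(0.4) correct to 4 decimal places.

2.0208

Midpoint: k1 = f(t_n, y_n); k2 = f(t_n + h/2, y_n + (h/2)·k1); y_{n+1} = y_n + h·k2.
t=-0.100000, y=2.000000:
  k1 = f(-0.100000, 2.000000) = 0.040600
  k2 = f(0.150000, 2.010150) = 0.041553
  y ← 2.000000 + 0.5·0.041553 = 2.020777
y(0.4) ≈ 2.0208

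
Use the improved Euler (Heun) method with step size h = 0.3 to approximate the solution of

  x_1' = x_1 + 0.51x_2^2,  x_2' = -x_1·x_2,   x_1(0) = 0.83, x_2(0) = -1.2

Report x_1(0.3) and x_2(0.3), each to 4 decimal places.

Heun on (x_1,x_2): k1 = f(t_n, state_n); k2 = f(t_n + h, state_n + h·k1); state_{n+1} = state_n + (h/2)·(k1 + k2).
0.000000: (0.830000, -1.200000)
  k1 = (1.564400, 0.996000)
  predictor → (1.299320, -0.901200)
  k2 = (1.713522, 1.170947)
  → (1.321688, -0.874958)
(x_1(0.3), x_2(0.3)) ≈ (1.3217, -0.8750)

1.3217, -0.8750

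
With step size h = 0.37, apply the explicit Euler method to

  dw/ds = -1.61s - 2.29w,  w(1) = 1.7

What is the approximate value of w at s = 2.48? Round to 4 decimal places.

Euler: w_{n+1} = w_n + h·f(s_n, w_n).
s=1.000000, w=1.700000: f=-5.503000 → w ← 1.700000 + 0.37·(-5.503000) = -0.336110
s=1.370000, w=-0.336110: f=-1.436008 → w ← -0.336110 + 0.37·(-1.436008) = -0.867433
s=1.740000, w=-0.867433: f=-0.814978 → w ← -0.867433 + 0.37·(-0.814978) = -1.168975
s=2.110000, w=-1.168975: f=-0.720147 → w ← -1.168975 + 0.37·(-0.720147) = -1.435429
w(2.48) ≈ -1.4354

-1.4354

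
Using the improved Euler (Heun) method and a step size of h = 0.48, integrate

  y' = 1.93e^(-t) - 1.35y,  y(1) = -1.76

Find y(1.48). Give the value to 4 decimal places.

Heun: k1 = f(t_n, y_n); k2 = f(t_n + h, y_n + h·k1); y_{n+1} = y_n + (h/2)·(k1 + k2).
t=1.000000, y=-1.760000:
  k1 = f(1.000000, -1.760000) = 3.086007
  k2 = f(1.480000, -0.278716) = 0.815608
  y ← -1.760000 + (0.48/2)·(3.086007 + 0.815608) = -0.823612
y(1.48) ≈ -0.8236

-0.8236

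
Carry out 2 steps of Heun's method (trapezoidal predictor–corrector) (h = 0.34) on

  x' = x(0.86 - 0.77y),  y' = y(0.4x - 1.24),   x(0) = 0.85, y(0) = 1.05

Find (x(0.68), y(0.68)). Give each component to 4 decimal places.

Heun on (x,y): k1 = f(t_n, state_n); k2 = f(t_n + h, state_n + h·k1); state_{n+1} = state_n + (h/2)·(k1 + k2).
0.000000: (0.850000, 1.050000)
  k1 = (0.043775, -0.945000)
  predictor → (0.864883, 0.728700)
  k2 = (0.258515, -0.651492)
  → (0.901389, 0.778596)
0.340000: (0.901389, 0.778596)
  k1 = (0.234795, -0.684732)
  predictor → (0.981219, 0.545787)
  k2 = (0.431485, -0.462562)
  → (1.014657, 0.583556)
(x(0.68), y(0.68)) ≈ (1.0147, 0.5836)

1.0147, 0.5836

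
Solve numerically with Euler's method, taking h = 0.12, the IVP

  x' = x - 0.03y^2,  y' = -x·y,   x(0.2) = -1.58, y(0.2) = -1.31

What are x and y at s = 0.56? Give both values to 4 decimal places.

-2.2502, -2.3436

Euler on (x,y): x_{n+1} = x_n + h·x', y_{n+1} = y_n + h·y'.
0.200000: (-1.580000, -1.310000); f=(-1.631483, -2.069800) → (-1.775778, -1.558376)
0.320000: (-1.775778, -1.558376); f=(-1.848634, -2.767330) → (-1.997614, -1.890456)
0.440000: (-1.997614, -1.890456); f=(-2.104829, -3.776401) → (-2.250193, -2.343624)
(x(0.56), y(0.56)) ≈ (-2.2502, -2.3436)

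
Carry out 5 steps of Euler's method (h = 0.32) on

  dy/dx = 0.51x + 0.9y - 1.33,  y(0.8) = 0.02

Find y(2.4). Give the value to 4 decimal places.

-1.8405

Euler: y_{n+1} = y_n + h·f(x_n, y_n).
x=0.800000, y=0.020000: f=-0.904000 → y ← 0.020000 + 0.32·(-0.904000) = -0.269280
x=1.120000, y=-0.269280: f=-1.001152 → y ← -0.269280 + 0.32·(-1.001152) = -0.589649
x=1.440000, y=-0.589649: f=-1.126284 → y ← -0.589649 + 0.32·(-1.126284) = -0.950059
x=1.760000, y=-0.950059: f=-1.287454 → y ← -0.950059 + 0.32·(-1.287454) = -1.362045
x=2.080000, y=-1.362045: f=-1.495040 → y ← -1.362045 + 0.32·(-1.495040) = -1.840457
y(2.4) ≈ -1.8405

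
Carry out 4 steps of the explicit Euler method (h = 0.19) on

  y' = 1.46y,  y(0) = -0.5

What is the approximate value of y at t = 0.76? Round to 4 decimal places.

Euler: y_{n+1} = y_n + h·f(t_n, y_n).
t=0.000000, y=-0.500000: f=-0.730000 → y ← -0.500000 + 0.19·(-0.730000) = -0.638700
t=0.190000, y=-0.638700: f=-0.932502 → y ← -0.638700 + 0.19·(-0.932502) = -0.815875
t=0.380000, y=-0.815875: f=-1.191178 → y ← -0.815875 + 0.19·(-1.191178) = -1.042199
t=0.570000, y=-1.042199: f=-1.521611 → y ← -1.042199 + 0.19·(-1.521611) = -1.331305
y(0.76) ≈ -1.3313

-1.3313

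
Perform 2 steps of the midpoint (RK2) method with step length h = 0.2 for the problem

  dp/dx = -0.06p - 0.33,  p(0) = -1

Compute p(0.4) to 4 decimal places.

-1.1067

Midpoint: k1 = f(x_n, p_n); k2 = f(x_n + h/2, p_n + (h/2)·k1); p_{n+1} = p_n + h·k2.
x=0.000000, p=-1.000000:
  k1 = f(0.000000, -1.000000) = -0.270000
  k2 = f(0.100000, -1.027000) = -0.268380
  p ← -1.000000 + 0.2·(-0.268380) = -1.053676
x=0.200000, p=-1.053676:
  k1 = f(0.200000, -1.053676) = -0.266779
  k2 = f(0.300000, -1.080354) = -0.265179
  p ← -1.053676 + 0.2·(-0.265179) = -1.106712
p(0.4) ≈ -1.1067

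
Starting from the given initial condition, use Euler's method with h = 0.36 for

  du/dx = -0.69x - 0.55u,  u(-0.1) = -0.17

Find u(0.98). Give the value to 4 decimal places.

-0.2775

Euler: u_{n+1} = u_n + h·f(x_n, u_n).
x=-0.100000, u=-0.170000: f=0.162500 → u ← -0.170000 + 0.36·0.162500 = -0.111500
x=0.260000, u=-0.111500: f=-0.118075 → u ← -0.111500 + 0.36·(-0.118075) = -0.154007
x=0.620000, u=-0.154007: f=-0.343096 → u ← -0.154007 + 0.36·(-0.343096) = -0.277522
u(0.98) ≈ -0.2775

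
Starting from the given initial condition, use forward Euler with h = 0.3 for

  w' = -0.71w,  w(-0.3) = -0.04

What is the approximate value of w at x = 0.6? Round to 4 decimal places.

Euler: w_{n+1} = w_n + h·f(x_n, w_n).
x=-0.300000, w=-0.040000: f=0.028400 → w ← -0.040000 + 0.3·0.028400 = -0.031480
x=0.000000, w=-0.031480: f=0.022351 → w ← -0.031480 + 0.3·0.022351 = -0.024775
x=0.300000, w=-0.024775: f=0.017590 → w ← -0.024775 + 0.3·0.017590 = -0.019498
w(0.6) ≈ -0.0195

-0.0195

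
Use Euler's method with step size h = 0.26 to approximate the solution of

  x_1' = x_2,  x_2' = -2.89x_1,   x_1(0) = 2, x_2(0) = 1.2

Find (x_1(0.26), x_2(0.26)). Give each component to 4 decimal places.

2.3120, -0.3028

Euler on (x_1,x_2): x_1_{n+1} = x_1_n + h·x_1', x_2_{n+1} = x_2_n + h·x_2'.
0.000000: (2.000000, 1.200000); f=(1.200000, -5.780000) → (2.312000, -0.302800)
(x_1(0.26), x_2(0.26)) ≈ (2.3120, -0.3028)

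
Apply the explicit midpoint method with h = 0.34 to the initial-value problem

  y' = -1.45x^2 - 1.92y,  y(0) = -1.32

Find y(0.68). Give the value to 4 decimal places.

-0.5320

Midpoint: k1 = f(x_n, y_n); k2 = f(x_n + h/2, y_n + (h/2)·k1); y_{n+1} = y_n + h·k2.
x=0.000000, y=-1.320000:
  k1 = f(0.000000, -1.320000) = 2.534400
  k2 = f(0.170000, -0.889152) = 1.665267
  y ← -1.320000 + 0.34·1.665267 = -0.753809
x=0.340000, y=-0.753809:
  k1 = f(0.340000, -0.753809) = 1.279694
  k2 = f(0.510000, -0.536261) = 0.652477
  y ← -0.753809 + 0.34·0.652477 = -0.531967
y(0.68) ≈ -0.5320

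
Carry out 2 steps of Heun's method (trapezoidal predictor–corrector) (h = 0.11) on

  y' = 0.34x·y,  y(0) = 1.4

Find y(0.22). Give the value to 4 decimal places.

Heun: k1 = f(x_n, y_n); k2 = f(x_n + h, y_n + h·k1); y_{n+1} = y_n + (h/2)·(k1 + k2).
x=0.000000, y=1.400000:
  k1 = f(0.000000, 1.400000) = 0.000000
  k2 = f(0.110000, 1.400000) = 0.052360
  y ← 1.400000 + (0.11/2)·(0.000000 + 0.052360) = 1.402880
x=0.110000, y=1.402880:
  k1 = f(0.110000, 1.402880) = 0.052468
  k2 = f(0.220000, 1.408651) = 0.105367
  y ← 1.402880 + (0.11/2)·(0.052468 + 0.105367) = 1.411561
y(0.22) ≈ 1.4116

1.4116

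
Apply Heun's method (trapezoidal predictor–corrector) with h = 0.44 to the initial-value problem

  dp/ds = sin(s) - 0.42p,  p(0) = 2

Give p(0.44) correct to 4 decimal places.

Heun: k1 = f(s_n, p_n); k2 = f(s_n + h, p_n + h·k1); p_{n+1} = p_n + (h/2)·(k1 + k2).
s=0.000000, p=2.000000:
  k1 = f(0.000000, 2.000000) = -0.840000
  k2 = f(0.440000, 1.630400) = -0.258829
  p ← 2.000000 + (0.44/2)·(-0.840000 + (-0.258829)) = 1.758258
p(0.44) ≈ 1.7583

1.7583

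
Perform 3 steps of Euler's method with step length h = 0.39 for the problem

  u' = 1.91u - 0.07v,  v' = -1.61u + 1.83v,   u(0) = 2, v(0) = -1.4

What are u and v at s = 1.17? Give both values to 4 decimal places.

Euler on (u,v): u_{n+1} = u_n + h·u', v_{n+1} = v_n + h·v'.
0.000000: (2.000000, -1.400000); f=(3.918000, -5.782000) → (3.528020, -3.654980)
0.390000: (3.528020, -3.654980); f=(6.994367, -12.368726) → (6.255823, -8.478783)
0.780000: (6.255823, -8.478783); f=(12.542137, -25.588048) → (11.147256, -18.458122)
(u(1.17), v(1.17)) ≈ (11.1473, -18.4581)

11.1473, -18.4581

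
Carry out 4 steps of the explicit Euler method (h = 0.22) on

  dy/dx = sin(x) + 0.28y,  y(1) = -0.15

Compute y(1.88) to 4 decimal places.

0.7145

Euler: y_{n+1} = y_n + h·f(x_n, y_n).
x=1.000000, y=-0.150000: f=0.799471 → y ← -0.150000 + 0.22·0.799471 = 0.025884
x=1.220000, y=0.025884: f=0.946347 → y ← 0.025884 + 0.22·0.946347 = 0.234080
x=1.440000, y=0.234080: f=1.057001 → y ← 0.234080 + 0.22·1.057001 = 0.466620
x=1.660000, y=0.466620: f=1.126678 → y ← 0.466620 + 0.22·1.126678 = 0.714489
y(1.88) ≈ 0.7145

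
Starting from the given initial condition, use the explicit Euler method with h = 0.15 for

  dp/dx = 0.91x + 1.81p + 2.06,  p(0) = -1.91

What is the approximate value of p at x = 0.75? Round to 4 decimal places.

-3.4351

Euler: p_{n+1} = p_n + h·f(x_n, p_n).
x=0.000000, p=-1.910000: f=-1.397100 → p ← -1.910000 + 0.15·(-1.397100) = -2.119565
x=0.150000, p=-2.119565: f=-1.639913 → p ← -2.119565 + 0.15·(-1.639913) = -2.365552
x=0.300000, p=-2.365552: f=-1.948649 → p ← -2.365552 + 0.15·(-1.948649) = -2.657849
x=0.450000, p=-2.657849: f=-2.341207 → p ← -2.657849 + 0.15·(-2.341207) = -3.009030
x=0.600000, p=-3.009030: f=-2.840345 → p ← -3.009030 + 0.15·(-2.840345) = -3.435082
p(0.75) ≈ -3.4351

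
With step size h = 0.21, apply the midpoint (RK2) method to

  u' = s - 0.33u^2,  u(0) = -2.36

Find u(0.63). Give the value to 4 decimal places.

-4.2066

Midpoint: k1 = f(s_n, u_n); k2 = f(s_n + h/2, u_n + (h/2)·k1); u_{n+1} = u_n + h·k2.
s=0.000000, u=-2.360000:
  k1 = f(0.000000, -2.360000) = -1.837968
  k2 = f(0.105000, -2.552987) = -2.045854
  u ← -2.360000 + 0.21·(-2.045854) = -2.789629
s=0.210000, u=-2.789629:
  k1 = f(0.210000, -2.789629) = -2.358071
  k2 = f(0.315000, -3.037227) = -2.729167
  u ← -2.789629 + 0.21·(-2.729167) = -3.362754
s=0.420000, u=-3.362754:
  k1 = f(0.420000, -3.362754) = -3.311679
  k2 = f(0.525000, -3.710481) = -4.018330
  u ← -3.362754 + 0.21·(-4.018330) = -4.206604
u(0.63) ≈ -4.2066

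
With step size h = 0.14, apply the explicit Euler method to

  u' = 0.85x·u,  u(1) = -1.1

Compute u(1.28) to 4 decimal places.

Euler: u_{n+1} = u_n + h·f(x_n, u_n).
x=1.000000, u=-1.100000: f=-0.935000 → u ← -1.100000 + 0.14·(-0.935000) = -1.230900
x=1.140000, u=-1.230900: f=-1.192742 → u ← -1.230900 + 0.14·(-1.192742) = -1.397884
u(1.28) ≈ -1.3979

-1.3979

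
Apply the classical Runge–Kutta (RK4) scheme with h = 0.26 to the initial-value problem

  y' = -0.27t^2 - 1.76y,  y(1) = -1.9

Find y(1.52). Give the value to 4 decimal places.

RK4: k1 = f(t_n, y_n); k2 = f(t_n + h/2, y_n + (h/2)·k1); k3 = f(t_n + h/2, y_n + (h/2)·k2); k4 = f(t_n + h, y_n + h·k3); y_{n+1} = y_n + (h/6)·(k1 + 2k2 + 2k3 + k4).
t=1.000000, y=-1.900000:
  k1 = f(1.000000, -1.900000) = 3.074000
  k2 = f(1.130000, -1.500380) = 2.295906
  k3 = f(1.130000, -1.601532) = 2.473934
  k4 = f(1.260000, -1.256777) = 1.783276
  y ← -1.900000 + (0.26/6)·(k1 + 2k2 + 2k3 + k4) = -1.276132
t=1.260000, y=-1.276132:
  k1 = f(1.260000, -1.276132) = 1.817340
  k2 = f(1.390000, -1.039878) = 1.308518
  k3 = f(1.390000, -1.106025) = 1.424936
  k4 = f(1.520000, -0.905648) = 0.970133
  y ← -1.276132 + (0.26/6)·(k1 + 2k2 + 2k3 + k4) = -0.918442
y(1.52) ≈ -0.9184

-0.9184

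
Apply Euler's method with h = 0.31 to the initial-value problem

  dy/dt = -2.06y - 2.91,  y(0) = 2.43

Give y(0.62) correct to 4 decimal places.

-0.9107

Euler: y_{n+1} = y_n + h·f(t_n, y_n).
t=0.000000, y=2.430000: f=-7.915800 → y ← 2.430000 + 0.31·(-7.915800) = -0.023898
t=0.310000, y=-0.023898: f=-2.860770 → y ← -0.023898 + 0.31·(-2.860770) = -0.910737
y(0.62) ≈ -0.9107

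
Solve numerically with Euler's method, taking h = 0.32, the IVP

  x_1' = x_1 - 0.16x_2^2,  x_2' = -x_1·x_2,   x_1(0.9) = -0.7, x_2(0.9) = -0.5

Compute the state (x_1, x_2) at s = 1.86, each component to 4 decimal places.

Euler on (x_1,x_2): x_1_{n+1} = x_1_n + h·x_1', x_2_{n+1} = x_2_n + h·x_2'.
0.900000: (-0.700000, -0.500000); f=(-0.740000, -0.350000) → (-0.936800, -0.612000)
1.220000: (-0.936800, -0.612000); f=(-0.996727, -0.573322) → (-1.255753, -0.795463)
1.540000: (-1.255753, -0.795463); f=(-1.356994, -0.998905) → (-1.689991, -1.115112)
(x_1(1.86), x_2(1.86)) ≈ (-1.6900, -1.1151)

-1.6900, -1.1151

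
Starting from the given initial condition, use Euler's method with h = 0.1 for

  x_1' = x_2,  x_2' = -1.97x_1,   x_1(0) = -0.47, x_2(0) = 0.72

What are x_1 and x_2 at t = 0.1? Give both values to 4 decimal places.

Euler on (x_1,x_2): x_1_{n+1} = x_1_n + h·x_1', x_2_{n+1} = x_2_n + h·x_2'.
0.000000: (-0.470000, 0.720000); f=(0.720000, 0.925900) → (-0.398000, 0.812590)
(x_1(0.1), x_2(0.1)) ≈ (-0.3980, 0.8126)

-0.3980, 0.8126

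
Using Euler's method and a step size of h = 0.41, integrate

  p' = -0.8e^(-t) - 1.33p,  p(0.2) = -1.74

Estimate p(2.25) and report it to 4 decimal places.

-0.1743

Euler: p_{n+1} = p_n + h·f(t_n, p_n).
t=0.200000, p=-1.740000: f=1.659215 → p ← -1.740000 + 0.41·1.659215 = -1.059722
t=0.610000, p=-1.059722: f=0.974749 → p ← -1.059722 + 0.41·0.974749 = -0.660075
t=1.020000, p=-0.660075: f=0.589423 → p ← -0.660075 + 0.41·0.589423 = -0.418411
t=1.430000, p=-0.418411: f=0.365040 → p ← -0.418411 + 0.41·0.365040 = -0.268745
t=1.840000, p=-0.268745: f=0.230377 → p ← -0.268745 + 0.41·0.230377 = -0.174290
p(2.25) ≈ -0.1743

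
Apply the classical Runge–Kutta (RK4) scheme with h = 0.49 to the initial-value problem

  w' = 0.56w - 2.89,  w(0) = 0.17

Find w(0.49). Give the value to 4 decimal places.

RK4: k1 = f(x_n, w_n); k2 = f(x_n + h/2, w_n + (h/2)·k1); k3 = f(x_n + h/2, w_n + (h/2)·k2); k4 = f(x_n + h, w_n + h·k3); w_{n+1} = w_n + (h/6)·(k1 + 2k2 + 2k3 + k4).
x=0.000000, w=0.170000:
  k1 = f(0.000000, 0.170000) = -2.794800
  k2 = f(0.245000, -0.514726) = -3.178247
  k3 = f(0.245000, -0.608670) = -3.230855
  k4 = f(0.490000, -1.413119) = -3.681347
  w ← 0.170000 + (0.49/6)·(k1 + 2k2 + 2k3 + k4) = -1.405705
w(0.49) ≈ -1.4057

-1.4057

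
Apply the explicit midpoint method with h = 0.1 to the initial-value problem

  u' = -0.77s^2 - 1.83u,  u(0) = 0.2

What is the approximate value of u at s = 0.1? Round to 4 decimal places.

Midpoint: k1 = f(s_n, u_n); k2 = f(s_n + h/2, u_n + (h/2)·k1); u_{n+1} = u_n + h·k2.
s=0.000000, u=0.200000:
  k1 = f(0.000000, 0.200000) = -0.366000
  k2 = f(0.050000, 0.181700) = -0.334436
  u ← 0.200000 + 0.1·(-0.334436) = 0.166556
u(0.1) ≈ 0.1666

0.1666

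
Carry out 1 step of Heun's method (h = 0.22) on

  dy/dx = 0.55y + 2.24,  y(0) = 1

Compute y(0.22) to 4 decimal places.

Heun: k1 = f(x_n, y_n); k2 = f(x_n + h, y_n + h·k1); y_{n+1} = y_n + (h/2)·(k1 + k2).
x=0.000000, y=1.000000:
  k1 = f(0.000000, 1.000000) = 2.790000
  k2 = f(0.220000, 1.613800) = 3.127590
  y ← 1.000000 + (0.22/2)·(2.790000 + 3.127590) = 1.650935
y(0.22) ≈ 1.6509

1.6509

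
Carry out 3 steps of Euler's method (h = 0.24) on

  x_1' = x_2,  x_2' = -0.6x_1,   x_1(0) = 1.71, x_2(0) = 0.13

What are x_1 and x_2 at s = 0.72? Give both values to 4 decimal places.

Euler on (x_1,x_2): x_1_{n+1} = x_1_n + h·x_1', x_2_{n+1} = x_2_n + h·x_2'.
0.000000: (1.710000, 0.130000); f=(0.130000, -1.026000) → (1.741200, -0.116240)
0.240000: (1.741200, -0.116240); f=(-0.116240, -1.044720) → (1.713302, -0.366973)
0.480000: (1.713302, -0.366973); f=(-0.366973, -1.027981) → (1.625229, -0.613688)
(x_1(0.72), x_2(0.72)) ≈ (1.6252, -0.6137)

1.6252, -0.6137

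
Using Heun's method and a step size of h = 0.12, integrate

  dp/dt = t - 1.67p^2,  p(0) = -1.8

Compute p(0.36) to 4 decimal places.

Heun: k1 = f(t_n, p_n); k2 = f(t_n + h, p_n + h·k1); p_{n+1} = p_n + (h/2)·(k1 + k2).
t=0.000000, p=-1.800000:
  k1 = f(0.000000, -1.800000) = -5.410800
  k2 = f(0.120000, -2.449296) = -9.898415
  p ← -1.800000 + (0.12/2)·(-5.410800 + (-9.898415)) = -2.718553
t=0.120000, p=-2.718553:
  k1 = f(0.120000, -2.718553) = -12.222185
  k2 = f(0.240000, -4.185215) = -29.011762
  p ← -2.718553 + (0.12/2)·(-12.222185 + (-29.011762)) = -5.192590
t=0.240000, p=-5.192590:
  k1 = f(0.240000, -5.192590) = -44.788190
  k2 = f(0.360000, -10.567173) = -186.120776
  p ← -5.192590 + (0.12/2)·(-44.788190 + (-186.120776)) = -19.047128
p(0.36) ≈ -19.0471

-19.0471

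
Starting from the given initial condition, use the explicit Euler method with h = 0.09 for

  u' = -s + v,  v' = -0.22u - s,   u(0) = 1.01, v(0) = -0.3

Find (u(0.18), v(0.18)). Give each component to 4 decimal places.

Euler on (u,v): u_{n+1} = u_n + h·u', v_{n+1} = v_n + h·v'.
0.000000: (1.010000, -0.300000); f=(-0.300000, -0.222200) → (0.983000, -0.319998)
0.090000: (0.983000, -0.319998); f=(-0.409998, -0.306260) → (0.946100, -0.347561)
(u(0.18), v(0.18)) ≈ (0.9461, -0.3476)

0.9461, -0.3476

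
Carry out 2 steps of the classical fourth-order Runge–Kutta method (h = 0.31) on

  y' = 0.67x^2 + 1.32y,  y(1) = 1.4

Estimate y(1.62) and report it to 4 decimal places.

4.2269

RK4: k1 = f(x_n, y_n); k2 = f(x_n + h/2, y_n + (h/2)·k1); k3 = f(x_n + h/2, y_n + (h/2)·k2); k4 = f(x_n + h, y_n + h·k3); y_{n+1} = y_n + (h/6)·(k1 + 2k2 + 2k3 + k4).
x=1.000000, y=1.400000:
  k1 = f(1.000000, 1.400000) = 2.518000
  k2 = f(1.155000, 1.790290) = 3.256980
  k3 = f(1.155000, 1.904832) = 3.408175
  k4 = f(1.310000, 2.456534) = 4.392412
  y ← 1.400000 + (0.31/6)·(k1 + 2k2 + 2k3 + k4) = 2.445771
x=1.310000, y=2.445771:
  k1 = f(1.310000, 2.445771) = 4.378204
  k2 = f(1.465000, 3.124392) = 5.562168
  k3 = f(1.465000, 3.307907) = 5.804408
  k4 = f(1.620000, 4.245137) = 7.361929
  y ← 2.445771 + (0.31/6)·(k1 + 2k2 + 2k3 + k4) = 4.226890
y(1.62) ≈ 4.2269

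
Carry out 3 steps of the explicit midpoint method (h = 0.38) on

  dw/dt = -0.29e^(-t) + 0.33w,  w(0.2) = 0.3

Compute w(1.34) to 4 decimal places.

0.2338

Midpoint: k1 = f(t_n, w_n); k2 = f(t_n + h/2, w_n + (h/2)·k1); w_{n+1} = w_n + h·k2.
t=0.200000, w=0.300000:
  k1 = f(0.200000, 0.300000) = -0.138432
  k2 = f(0.390000, 0.273698) = -0.106026
  w ← 0.300000 + 0.38·(-0.106026) = 0.259710
t=0.580000, w=0.259710:
  k1 = f(0.580000, 0.259710) = -0.076666
  k2 = f(0.770000, 0.245143) = -0.053376
  w ← 0.259710 + 0.38·(-0.053376) = 0.239427
t=0.960000, w=0.239427:
  k1 = f(0.960000, 0.239427) = -0.032028
  k2 = f(1.150000, 0.233342) = -0.014822
  w ← 0.239427 + 0.38·(-0.014822) = 0.233795
w(1.34) ≈ 0.2338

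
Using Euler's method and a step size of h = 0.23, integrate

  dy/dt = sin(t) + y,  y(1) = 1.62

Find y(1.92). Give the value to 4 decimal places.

Euler: y_{n+1} = y_n + h·f(t_n, y_n).
t=1.000000, y=1.620000: f=2.461471 → y ← 1.620000 + 0.23·2.461471 = 2.186138
t=1.230000, y=2.186138: f=3.128627 → y ← 2.186138 + 0.23·3.128627 = 2.905723
t=1.460000, y=2.905723: f=3.899591 → y ← 2.905723 + 0.23·3.899591 = 3.802628
t=1.690000, y=3.802628: f=4.795532 → y ← 3.802628 + 0.23·4.795532 = 4.905601
y(1.92) ≈ 4.9056

4.9056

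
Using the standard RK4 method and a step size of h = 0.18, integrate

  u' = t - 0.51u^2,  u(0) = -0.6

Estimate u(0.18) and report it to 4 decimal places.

RK4: k1 = f(t_n, u_n); k2 = f(t_n + h/2, u_n + (h/2)·k1); k3 = f(t_n + h/2, u_n + (h/2)·k2); k4 = f(t_n + h, u_n + h·k3); u_{n+1} = u_n + (h/6)·(k1 + 2k2 + 2k3 + k4).
t=0.000000, u=-0.600000:
  k1 = f(0.000000, -0.600000) = -0.183600
  k2 = f(0.090000, -0.616524) = -0.103852
  k3 = f(0.090000, -0.609347) = -0.099365
  k4 = f(0.180000, -0.617886) = -0.014709
  u ← -0.600000 + (0.18/6)·(k1 + 2k2 + 2k3 + k4) = -0.618142
u(0.18) ≈ -0.6181

-0.6181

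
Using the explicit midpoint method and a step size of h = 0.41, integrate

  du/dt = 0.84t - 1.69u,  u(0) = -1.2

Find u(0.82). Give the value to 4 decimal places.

Midpoint: k1 = f(t_n, u_n); k2 = f(t_n + h/2, u_n + (h/2)·k1); u_{n+1} = u_n + h·k2.
t=0.000000, u=-1.200000:
  k1 = f(0.000000, -1.200000) = 2.028000
  k2 = f(0.205000, -0.784260) = 1.497599
  u ← -1.200000 + 0.41·1.497599 = -0.585984
t=0.410000, u=-0.585984:
  k1 = f(0.410000, -0.585984) = 1.334713
  k2 = f(0.615000, -0.312368) = 1.044502
  u ← -0.585984 + 0.41·1.044502 = -0.157738
u(0.82) ≈ -0.1577

-0.1577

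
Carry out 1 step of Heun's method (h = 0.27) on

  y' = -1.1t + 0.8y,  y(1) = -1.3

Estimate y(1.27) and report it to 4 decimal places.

Heun: k1 = f(t_n, y_n); k2 = f(t_n + h, y_n + h·k1); y_{n+1} = y_n + (h/2)·(k1 + k2).
t=1.000000, y=-1.300000:
  k1 = f(1.000000, -1.300000) = -2.140000
  k2 = f(1.270000, -1.877800) = -2.899240
  y ← -1.300000 + (0.27/2)·(-2.140000 + (-2.899240)) = -1.980297
y(1.27) ≈ -1.9803

-1.9803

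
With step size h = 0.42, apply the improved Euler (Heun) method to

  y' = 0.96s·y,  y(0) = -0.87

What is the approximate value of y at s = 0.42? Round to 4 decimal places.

Heun: k1 = f(s_n, y_n); k2 = f(s_n + h, y_n + h·k1); y_{n+1} = y_n + (h/2)·(k1 + k2).
s=0.000000, y=-0.870000:
  k1 = f(0.000000, -0.870000) = 0.000000
  k2 = f(0.420000, -0.870000) = -0.350784
  y ← -0.870000 + (0.42/2)·(0.000000 + (-0.350784)) = -0.943665
y(0.42) ≈ -0.9437

-0.9437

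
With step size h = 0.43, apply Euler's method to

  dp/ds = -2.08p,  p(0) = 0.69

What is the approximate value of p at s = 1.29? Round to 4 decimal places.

0.0008

Euler: p_{n+1} = p_n + h·f(s_n, p_n).
s=0.000000, p=0.690000: f=-1.435200 → p ← 0.690000 + 0.43·(-1.435200) = 0.072864
s=0.430000, p=0.072864: f=-0.151557 → p ← 0.072864 + 0.43·(-0.151557) = 0.007694
s=0.860000, p=0.007694: f=-0.016004 → p ← 0.007694 + 0.43·(-0.016004) = 0.000813
p(1.29) ≈ 0.0008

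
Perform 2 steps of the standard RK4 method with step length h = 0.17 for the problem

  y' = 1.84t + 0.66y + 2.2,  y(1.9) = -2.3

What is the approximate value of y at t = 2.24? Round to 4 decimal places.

-0.5927

RK4: k1 = f(t_n, y_n); k2 = f(t_n + h/2, y_n + (h/2)·k1); k3 = f(t_n + h/2, y_n + (h/2)·k2); k4 = f(t_n + h, y_n + h·k3); y_{n+1} = y_n + (h/6)·(k1 + 2k2 + 2k3 + k4).
t=1.900000, y=-2.300000:
  k1 = f(1.900000, -2.300000) = 4.178000
  k2 = f(1.985000, -1.944870) = 4.568786
  k3 = f(1.985000, -1.911653) = 4.590709
  k4 = f(2.070000, -1.519579) = 5.005878
  y ← -2.300000 + (0.17/6)·(k1 + 2k2 + 2k3 + k4) = -1.520752
t=2.070000, y=-1.520752:
  k1 = f(2.070000, -1.520752) = 5.005104
  k2 = f(2.155000, -1.095318) = 5.442290
  k3 = f(2.155000, -1.058157) = 5.466816
  k4 = f(2.240000, -0.591393) = 5.931280
  y ← -1.520752 + (0.17/6)·(k1 + 2k2 + 2k3 + k4) = -0.592705
y(2.24) ≈ -0.5927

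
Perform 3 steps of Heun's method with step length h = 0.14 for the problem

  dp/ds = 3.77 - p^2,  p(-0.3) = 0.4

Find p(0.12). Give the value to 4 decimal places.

Heun: k1 = f(s_n, p_n); k2 = f(s_n + h, p_n + h·k1); p_{n+1} = p_n + (h/2)·(k1 + k2).
s=-0.300000, p=0.400000:
  k1 = f(-0.300000, 0.400000) = 3.610000
  k2 = f(-0.160000, 0.905400) = 2.950251
  p ← 0.400000 + (0.14/2)·(3.610000 + 2.950251) = 0.859218
s=-0.160000, p=0.859218:
  k1 = f(-0.160000, 0.859218) = 3.031745
  k2 = f(-0.020000, 1.283662) = 2.122212
  p ← 0.859218 + (0.14/2)·(3.031745 + 2.122212) = 1.219995
s=-0.020000, p=1.219995:
  k1 = f(-0.020000, 1.219995) = 2.281613
  k2 = f(0.120000, 1.539420) = 1.400185
  p ← 1.219995 + (0.14/2)·(2.281613 + 1.400185) = 1.477720
p(0.12) ≈ 1.4777

1.4777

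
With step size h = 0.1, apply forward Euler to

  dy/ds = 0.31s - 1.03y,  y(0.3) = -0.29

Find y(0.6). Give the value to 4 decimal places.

-0.1752

Euler: y_{n+1} = y_n + h·f(s_n, y_n).
s=0.300000, y=-0.290000: f=0.391700 → y ← -0.290000 + 0.1·0.391700 = -0.250830
s=0.400000, y=-0.250830: f=0.382355 → y ← -0.250830 + 0.1·0.382355 = -0.212595
s=0.500000, y=-0.212595: f=0.373972 → y ← -0.212595 + 0.1·0.373972 = -0.175197
y(0.6) ≈ -0.1752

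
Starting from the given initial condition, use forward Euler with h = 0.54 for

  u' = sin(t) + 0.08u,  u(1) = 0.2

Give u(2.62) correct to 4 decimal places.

Euler: u_{n+1} = u_n + h·f(t_n, u_n).
t=1.000000, u=0.200000: f=0.857471 → u ← 0.200000 + 0.54·0.857471 = 0.663034
t=1.540000, u=0.663034: f=1.052569 → u ← 0.663034 + 0.54·1.052569 = 1.231421
t=2.080000, u=1.231421: f=0.971647 → u ← 1.231421 + 0.54·0.971647 = 1.756111
u(2.62) ≈ 1.7561

1.7561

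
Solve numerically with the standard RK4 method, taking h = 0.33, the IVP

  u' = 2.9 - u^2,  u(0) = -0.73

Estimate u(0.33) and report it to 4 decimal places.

RK4: k1 = f(t_n, u_n); k2 = f(t_n + h/2, u_n + (h/2)·k1); k3 = f(t_n + h/2, u_n + (h/2)·k2); k4 = f(t_n + h, u_n + h·k3); u_{n+1} = u_n + (h/6)·(k1 + 2k2 + 2k3 + k4).
t=0.000000, u=-0.730000:
  k1 = f(0.000000, -0.730000) = 2.367100
  k2 = f(0.165000, -0.339429) = 2.784788
  k3 = f(0.165000, -0.270510) = 2.826824
  k4 = f(0.330000, 0.202852) = 2.858851
  u ← -0.730000 + (0.33/6)·(k1 + 2k2 + 2k3 + k4) = 0.174705
u(0.33) ≈ 0.1747

0.1747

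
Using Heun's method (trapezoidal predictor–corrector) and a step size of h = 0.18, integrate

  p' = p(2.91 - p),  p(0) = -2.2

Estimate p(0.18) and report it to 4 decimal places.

-5.9234

Heun: k1 = f(t_n, p_n); k2 = f(t_n + h, p_n + h·k1); p_{n+1} = p_n + (h/2)·(k1 + k2).
t=0.000000, p=-2.200000:
  k1 = f(0.000000, -2.200000) = -11.242000
  k2 = f(0.180000, -4.223560) = -30.129019
  p ← -2.200000 + (0.18/2)·(-11.242000 + (-30.129019)) = -5.923392
p(0.18) ≈ -5.9234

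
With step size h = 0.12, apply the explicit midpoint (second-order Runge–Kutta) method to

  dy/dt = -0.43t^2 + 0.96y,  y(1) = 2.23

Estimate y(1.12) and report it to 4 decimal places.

Midpoint: k1 = f(t_n, y_n); k2 = f(t_n + h/2, y_n + (h/2)·k1); y_{n+1} = y_n + h·k2.
t=1.000000, y=2.230000:
  k1 = f(1.000000, 2.230000) = 1.710800
  k2 = f(1.060000, 2.332648) = 1.756194
  y ← 2.230000 + 0.12·1.756194 = 2.440743
y(1.12) ≈ 2.4407

2.4407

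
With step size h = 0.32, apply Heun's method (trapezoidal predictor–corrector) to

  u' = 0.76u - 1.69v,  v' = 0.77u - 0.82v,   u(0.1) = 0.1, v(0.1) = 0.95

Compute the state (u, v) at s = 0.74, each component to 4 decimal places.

Heun on (u,v): k1 = f(s_n, state_n); k2 = f(s_n + h, state_n + h·k1); state_{n+1} = state_n + (h/2)·(k1 + k2).
0.100000: (0.100000, 0.950000)
  k1 = (-1.529500, -0.702000)
  predictor → (-0.389440, 0.725360)
  k2 = (-1.521833, -0.894664)
  → (-0.388213, 0.694534)
0.420000: (-0.388213, 0.694534)
  k1 = (-1.468804, -0.868442)
  predictor → (-0.858231, 0.416632)
  k2 = (-1.356364, -1.002476)
  → (-0.840240, 0.395187)
(u(0.74), v(0.74)) ≈ (-0.8402, 0.3952)

-0.8402, 0.3952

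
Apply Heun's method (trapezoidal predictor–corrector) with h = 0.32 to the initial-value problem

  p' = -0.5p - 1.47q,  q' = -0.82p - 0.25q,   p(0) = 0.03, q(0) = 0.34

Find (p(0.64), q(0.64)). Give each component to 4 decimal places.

Heun on (p,q): k1 = f(t_n, state_n); k2 = f(t_n + h, state_n + h·k1); state_{n+1} = state_n + (h/2)·(k1 + k2).
0.000000: (0.030000, 0.340000)
  k1 = (-0.514800, -0.109600)
  predictor → (-0.134736, 0.304928)
  k2 = (-0.380876, 0.034252)
  → (-0.113308, 0.327944)
0.320000: (-0.113308, 0.327944)
  k1 = (-0.425424, 0.010927)
  predictor → (-0.249444, 0.331441)
  k2 = (-0.362496, 0.121684)
  → (-0.239375, 0.349162)
(p(0.64), q(0.64)) ≈ (-0.2394, 0.3492)

-0.2394, 0.3492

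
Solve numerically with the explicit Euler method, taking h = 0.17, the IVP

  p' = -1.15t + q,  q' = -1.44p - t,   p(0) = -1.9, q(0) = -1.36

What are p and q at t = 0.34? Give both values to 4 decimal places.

Euler on (p,q): p_{n+1} = p_n + h·p', q_{n+1} = q_n + h·q'.
0.000000: (-1.900000, -1.360000); f=(-1.360000, 2.736000) → (-2.131200, -0.894880)
0.170000: (-2.131200, -0.894880); f=(-1.090380, 2.898928) → (-2.316565, -0.402062)
(p(0.34), q(0.34)) ≈ (-2.3166, -0.4021)

-2.3166, -0.4021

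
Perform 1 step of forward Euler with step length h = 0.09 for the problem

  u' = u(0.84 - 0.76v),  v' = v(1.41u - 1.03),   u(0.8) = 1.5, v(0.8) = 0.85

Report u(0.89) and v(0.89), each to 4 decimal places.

1.5262, 0.9330

Euler on (u,v): u_{n+1} = u_n + h·u', v_{n+1} = v_n + h·v'.
0.800000: (1.500000, 0.850000); f=(0.291000, 0.922250) → (1.526190, 0.933002)
(u(0.89), v(0.89)) ≈ (1.5262, 0.9330)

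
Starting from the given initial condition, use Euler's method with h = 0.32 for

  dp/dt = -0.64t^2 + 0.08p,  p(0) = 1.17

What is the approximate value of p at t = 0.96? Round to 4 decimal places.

Euler: p_{n+1} = p_n + h·f(t_n, p_n).
t=0.000000, p=1.170000: f=0.093600 → p ← 1.170000 + 0.32·0.093600 = 1.199952
t=0.320000, p=1.199952: f=0.030460 → p ← 1.199952 + 0.32·0.030460 = 1.209699
t=0.640000, p=1.209699: f=-0.165368 → p ← 1.209699 + 0.32·(-0.165368) = 1.156781
p(0.96) ≈ 1.1568

1.1568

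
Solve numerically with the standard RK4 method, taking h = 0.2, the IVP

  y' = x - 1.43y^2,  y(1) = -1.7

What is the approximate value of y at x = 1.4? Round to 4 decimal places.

-10.6987

RK4: k1 = f(x_n, y_n); k2 = f(x_n + h/2, y_n + (h/2)·k1); k3 = f(x_n + h/2, y_n + (h/2)·k2); k4 = f(x_n + h, y_n + h·k3); y_{n+1} = y_n + (h/6)·(k1 + 2k2 + 2k3 + k4).
x=1.000000, y=-1.700000:
  k1 = f(1.000000, -1.700000) = -3.132700
  k2 = f(1.100000, -2.013270) = -4.696156
  k3 = f(1.100000, -2.169616) = -5.631342
  k4 = f(1.200000, -2.826268) = -10.222544
  y ← -1.700000 + (0.2/6)·(k1 + 2k2 + 2k3 + k4) = -2.833675
x=1.200000, y=-2.833675:
  k1 = f(1.200000, -2.833675) = -10.282488
  k2 = f(1.300000, -3.861923) = -20.027668
  k3 = f(1.300000, -4.836441) = -32.149367
  k4 = f(1.400000, -9.263548) = -121.313048
  y ← -2.833675 + (0.2/6)·(k1 + 2k2 + 2k3 + k4) = -10.698661
y(1.4) ≈ -10.6987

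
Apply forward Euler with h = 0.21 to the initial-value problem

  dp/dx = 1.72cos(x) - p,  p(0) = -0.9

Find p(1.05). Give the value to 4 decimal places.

Euler: p_{n+1} = p_n + h·f(x_n, p_n).
x=0.000000, p=-0.900000: f=2.620000 → p ← -0.900000 + 0.21·2.620000 = -0.349800
x=0.210000, p=-0.349800: f=2.032013 → p ← -0.349800 + 0.21·2.032013 = 0.076923
x=0.420000, p=0.076923: f=1.493590 → p ← 0.076923 + 0.21·1.493590 = 0.390577
x=0.630000, p=0.390577: f=0.999231 → p ← 0.390577 + 0.21·0.999231 = 0.600415
x=0.840000, p=0.600415: f=0.547621 → p ← 0.600415 + 0.21·0.547621 = 0.715416
p(1.05) ≈ 0.7154

0.7154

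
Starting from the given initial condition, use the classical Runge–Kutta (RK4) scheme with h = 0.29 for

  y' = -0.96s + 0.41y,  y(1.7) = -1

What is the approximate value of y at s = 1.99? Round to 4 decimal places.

RK4: k1 = f(s_n, y_n); k2 = f(s_n + h/2, y_n + (h/2)·k1); k3 = f(s_n + h/2, y_n + (h/2)·k2); k4 = f(s_n + h, y_n + h·k3); y_{n+1} = y_n + (h/6)·(k1 + 2k2 + 2k3 + k4).
s=1.700000, y=-1.000000:
  k1 = f(1.700000, -1.000000) = -2.042000
  k2 = f(1.845000, -1.296090) = -2.302597
  k3 = f(1.845000, -1.333877) = -2.318089
  k4 = f(1.990000, -1.672246) = -2.596021
  y ← -1.000000 + (0.29/6)·(k1 + 2k2 + 2k3 + k4) = -1.670837
y(1.99) ≈ -1.6708

-1.6708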